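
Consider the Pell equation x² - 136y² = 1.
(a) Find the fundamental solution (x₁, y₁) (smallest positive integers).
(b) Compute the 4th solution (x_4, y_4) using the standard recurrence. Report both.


Step 1: Find the fundamental solution (x₁, y₁) of x² - 136y² = 1.
  Expand √136 as a continued fraction. a₀ = ⌊√136⌋ = 11; iterate m_{k+1} = d_k·a_k − m_k, d_{k+1} = (136 − m_{k+1}²)/d_k, a_{k+1} = ⌊(a₀ + m_{k+1})/d_{k+1}⌋ (starting m₀ = 0, d₀ = 1), with convergents p_k = a_k·p_{k-1} + p_{k-2}, q_k = a_k·q_{k-1} + q_{k-2} (p₋₁ = 1, q₋₁ = 0):
  k = 0: a₀ = 11; p₀/q₀ = 11/1; p₀² − 136·q₀² = 121 − 136 = -15.
  k = 1: m = 11, d = 15, a = ⌊(11 + 11)/15⌋ = 1; p/q = (1·11 + 1)/(1·1 + 0) = 12/1; p² − 136·q² = 144 − 136 = 8.
  k = 2: m = 4, d = 8, a = ⌊(11 + 4)/8⌋ = 1; p/q = (1·12 + 11)/(1·1 + 1) = 23/2; p² − 136·q² = 529 − 544 = -15.
  k = 3: m = 4, d = 15, a = ⌊(11 + 4)/15⌋ = 1; p/q = (1·23 + 12)/(1·2 + 1) = 35/3; p² − 136·q² = 1225 − 1224 = 1.
  The first convergent with p² − 136·q² = 1 gives the fundamental solution (x₁, y₁) = (35, 3).
Step 2: Apply the recurrence (x_{n+1}, y_{n+1}) = (x₁x_n + 136y₁y_n, x₁y_n + y₁x_n) repeatedly.
  From (x_1, y_1) = (35, 3): x_2 = 35·35 + 136·3·3 = 2449; y_2 = 35·3 + 3·35 = 210.
  From (x_2, y_2) = (2449, 210): x_3 = 35·2449 + 136·3·210 = 171395; y_3 = 35·210 + 3·2449 = 14697.
  From (x_3, y_3) = (171395, 14697): x_4 = 35·171395 + 136·3·14697 = 11995201; y_4 = 35·14697 + 3·171395 = 1028580.
Step 3: Verify x_4² - 136·y_4² = 143884847030401 - 143884847030400 = 1 (should be 1). ✓

(x_1, y_1) = (35, 3); (x_4, y_4) = (11995201, 1028580).


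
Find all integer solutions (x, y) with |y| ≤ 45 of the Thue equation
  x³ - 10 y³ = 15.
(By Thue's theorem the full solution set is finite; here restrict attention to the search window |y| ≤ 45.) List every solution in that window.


The equation is x³ - 10y³ = 15. For fixed y, x³ = 10·y³ + 15, so a solution requires the RHS to be a perfect cube.
Strategy: iterate y from -45 to 45, compute RHS = 10·y³ + 15, and check whether it is a (positive or negative) perfect cube.
Check small values of y:
  y = 0: RHS = 15 is not a perfect cube.
  y = 1: RHS = 25 is not a perfect cube.
  y = -1: RHS = 5 is not a perfect cube.
  y = 2: RHS = 95 is not a perfect cube.
  y = -2: RHS = -65 is not a perfect cube.
  y = 3: RHS = 285 is not a perfect cube.
  y = -3: RHS = -255 is not a perfect cube.
Continuing the search up to |y| = 45 finds no solutions either.
No (x, y) in the scanned range satisfies the equation.

No integer solutions with |y| ≤ 45.


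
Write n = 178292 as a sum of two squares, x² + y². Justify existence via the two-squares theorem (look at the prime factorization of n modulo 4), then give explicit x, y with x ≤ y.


Step 1: Factor n = 178292 = 2^2 · 29^2 · 53.
Step 2: Check the mod-4 condition on each prime factor: 2 = 2 (special); 29 ≡ 1 (mod 4), exponent 2; 53 ≡ 1 (mod 4), exponent 1.
All primes ≡ 3 (mod 4) appear to even exponent (or don't appear), so by the two-squares theorem n IS expressible as a sum of two squares.
Step 3: Build a representation. Group n = k² · m with k = 2 and m = 29 · 29 · 53 = 44573 (a product of primes ≡ 1 (mod 4)); a representation of m scales to one of n via (k·x)² + (k·y)² = k²(x² + y²). Each prime p ≡ 1 (mod 4) is itself a sum of two squares; find a² by testing p − a² for a perfect square:
  29: 29 − 1² = 28, 29 − 2² = 25 = 5² ⇒ 29 = 2² + 5².
  53: 53 − 1² = 52, 53 − 2² = 49 = 7² ⇒ 53 = 2² + 7².
  Combine using the Brahmagupta–Fibonacci identity (a² + b²)(c² + d²) = (ac − bd)² + (ad + bc)² = (ac + bd)² + (ad − bc)²:
  29 · 29 = 841: from (2² + 5²)(2² + 5²), take (2·2 − 5·5, 2·5 + 5·2) = (4 − 25, 10 + 10) = (-21, 20); dropping signs (only squares matter) gives (21, 20); check 21² + 20² = 441 + 400 = 841 ✓.
  841 · 53 = 44573: from (21² + 20²)(2² + 7²), take (21·2 − 20·7, 21·7 + 20·2) = (42 − 140, 147 + 40) = (-98, 187); dropping signs (only squares matter) gives (98, 187); check 98² + 187² = 9604 + 34969 = 44573 ✓.
  Scale by k = 2: (2·98, 2·187) = (196, 374).
Step 4: Order so x ≤ y and verify: 196² + 374² = 38416 + 139876 = 178292 = n. ✓

n = 178292 = 196² + 374² (one valid representation with x ≤ y).


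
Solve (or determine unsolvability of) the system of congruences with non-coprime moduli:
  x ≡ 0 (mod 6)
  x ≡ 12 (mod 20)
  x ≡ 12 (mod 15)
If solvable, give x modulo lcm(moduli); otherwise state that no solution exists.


Moduli 6, 20, 15 are not pairwise coprime, so CRT works modulo lcm(m_i) when all pairwise compatibility conditions hold.
Pairwise compatibility: gcd(m_i, m_j) must divide a_i - a_j for every pair.
Merge one congruence at a time:
  Start: x ≡ 0 (mod 6).
  Combine with x ≡ 12 (mod 20): gcd(6, 20) = 2; 12 - 0 = 12, which IS divisible by 2, so compatible.
    Write x = 0 + 6·t and substitute into x ≡ 12 (mod 20): 6·t ≡ 12 − 0 = 12 (mod 20).
    Divide the congruence (and modulus) by g = 2: 3·t ≡ 6 (mod 10).
    The inverse of 3 mod 10 is 7 (since 3·7 = 21 = 2·10 + 1), so t ≡ 7·6 = 42 ≡ 2 (mod 10).
    Then x = 0 + 6·2 = 12, valid modulo lcm(6, 20) = 60: x ≡ 12 (mod 60).
  Combine with x ≡ 12 (mod 15): gcd(60, 15) = 15; 12 - 12 = 0, which IS divisible by 15, so compatible.
    Write x = 12 + 60·t and substitute into x ≡ 12 (mod 15): 60·t ≡ 12 − 12 = 0 (mod 15).
    Divide the congruence (and modulus) by g = 15: 4·t ≡ 0 (mod 1).
    Modulo 1 every t works; take t = 0.
    Then x = 12 + 60·0 = 12, valid modulo lcm(60, 15) = 60: x ≡ 12 (mod 60).
Verify: 12 mod 6 = 0, 12 mod 20 = 12, 12 mod 15 = 12.

x ≡ 12 (mod 60).


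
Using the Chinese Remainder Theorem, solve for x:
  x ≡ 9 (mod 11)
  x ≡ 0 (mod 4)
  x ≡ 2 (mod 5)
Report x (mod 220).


Moduli 11, 4, 5 are pairwise coprime; by CRT there is a unique solution modulo M = 11 · 4 · 5 = 220.
Solve pairwise, accumulating the modulus:
  Start with x ≡ 9 (mod 11).
  Combine with x ≡ 0 (mod 4): since gcd(11, 4) = 1, we get a unique residue mod 44.
    Write x = 9 + 11·t and substitute into x ≡ 0 (mod 4): 11·t ≡ 0 − 9 = -9 (mod 4).
    Reduce coefficients mod 4: 3·t ≡ 3 (mod 4).
    The inverse of 3 mod 4 is 3 (since 3·3 = 9 = 2·4 + 1), so t ≡ 3·3 = 9 ≡ 1 (mod 4).
    Then x = 9 + 11·1 = 20, valid modulo lcm(11, 4) = 44: x ≡ 20 (mod 44).
  Combine with x ≡ 2 (mod 5): since gcd(44, 5) = 1, we get a unique residue mod 220.
    Write x = 20 + 44·t and substitute into x ≡ 2 (mod 5): 44·t ≡ 2 − 20 = -18 (mod 5).
    Reduce coefficients mod 5: 4·t ≡ 2 (mod 5).
    The inverse of 4 mod 5 is 4 (since 4·4 = 16 = 3·5 + 1), so t ≡ 4·2 = 8 ≡ 3 (mod 5).
    Then x = 20 + 44·3 = 152, valid modulo lcm(44, 5) = 220: x ≡ 152 (mod 220).
Verify: 152 mod 11 = 9 ✓, 152 mod 4 = 0 ✓, 152 mod 5 = 2 ✓.

x ≡ 152 (mod 220).


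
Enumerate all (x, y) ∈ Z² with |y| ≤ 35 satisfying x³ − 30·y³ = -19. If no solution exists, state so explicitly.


The equation is x³ - 30y³ = -19. For fixed y, x³ = 30·y³ − 19, so a solution requires the RHS to be a perfect cube.
Strategy: iterate y from -35 to 35, compute RHS = 30·y³ − 19, and check whether it is a (positive or negative) perfect cube.
Check small values of y:
  y = 0: RHS = -19 is not a perfect cube.
  y = 1: RHS = 11 is not a perfect cube.
  y = -1: RHS = -49 is not a perfect cube.
  y = 2: RHS = 221 is not a perfect cube.
  y = -2: RHS = -259 is not a perfect cube.
  y = 3: RHS = 791 is not a perfect cube.
  y = -3: RHS = -829 is not a perfect cube.
Continuing the search up to |y| = 35 finds no solutions either.
No (x, y) in the scanned range satisfies the equation.

No integer solutions with |y| ≤ 35.


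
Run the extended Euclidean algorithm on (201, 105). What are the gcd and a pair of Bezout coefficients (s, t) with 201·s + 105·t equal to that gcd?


Euclidean algorithm on (201, 105) — divide until remainder is 0:
  201 = 1 · 105 + 96
  105 = 1 · 96 + 9
  96 = 10 · 9 + 6
  9 = 1 · 6 + 3
  6 = 2 · 3 + 0
gcd(201, 105) = 3.
Track Bezout coefficients alongside the remainders: start with r₀ = 201 = a·1 + b·0 (s = 1, t = 0) and r₁ = 105 = a·0 + b·1 (s = 0, t = 1); each new remainder r_{k+1} = r_{k-1} − q_k·r_k inherits s_{k+1} = s_{k-1} − q_k·s_k, t_{k+1} = t_{k-1} − q_k·t_k, so r_k = a·s_k + b·t_k at every step:
  q = 1: r = 96, s = 1 − 1·0 = 1, t = 0 − 1·1 = -1  (check: 201·1 + 105·(-1) = 96)
  q = 1: r = 9, s = 0 − 1·1 = -1, t = 1 − 1·(-1) = 2  (check: 201·(-1) + 105·2 = 9)
  q = 10: r = 6, s = 1 − 10·(-1) = 11, t = -1 − 10·2 = -21  (check: 201·11 + 105·(-21) = 6)
  q = 1: r = 3, s = -1 − 1·11 = -12, t = 2 − 1·(-21) = 23  (check: 201·(-12) + 105·23 = 3)
The row with r = 3 (the gcd) gives the Bezout coefficients s = -12, t = 23.
Result: 201 · (-12) + 105 · (23) = 3.

gcd(201, 105) = 3; s = -12, t = 23 (check: 201·(-12) + 105·23 = 3).


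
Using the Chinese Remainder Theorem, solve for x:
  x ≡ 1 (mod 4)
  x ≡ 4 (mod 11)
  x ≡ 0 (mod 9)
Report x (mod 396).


Moduli 4, 11, 9 are pairwise coprime; by CRT there is a unique solution modulo M = 4 · 11 · 9 = 396.
Solve pairwise, accumulating the modulus:
  Start with x ≡ 1 (mod 4).
  Combine with x ≡ 4 (mod 11): since gcd(4, 11) = 1, we get a unique residue mod 44.
    Write x = 1 + 4·t and substitute into x ≡ 4 (mod 11): 4·t ≡ 4 − 1 = 3 (mod 11).
    The inverse of 4 mod 11 is 3 (since 4·3 = 12 = 1·11 + 1), so t ≡ 3·3 = 9 ≡ 9 (mod 11).
    Then x = 1 + 4·9 = 37, valid modulo lcm(4, 11) = 44: x ≡ 37 (mod 44).
  Combine with x ≡ 0 (mod 9): since gcd(44, 9) = 1, we get a unique residue mod 396.
    Write x = 37 + 44·t and substitute into x ≡ 0 (mod 9): 44·t ≡ 0 − 37 = -37 (mod 9).
    Reduce coefficients mod 9: 8·t ≡ 8 (mod 9).
    The inverse of 8 mod 9 is 8 (since 8·8 = 64 = 7·9 + 1), so t ≡ 8·8 = 64 ≡ 1 (mod 9).
    Then x = 37 + 44·1 = 81, valid modulo lcm(44, 9) = 396: x ≡ 81 (mod 396).
Verify: 81 mod 4 = 1 ✓, 81 mod 11 = 4 ✓, 81 mod 9 = 0 ✓.

x ≡ 81 (mod 396).


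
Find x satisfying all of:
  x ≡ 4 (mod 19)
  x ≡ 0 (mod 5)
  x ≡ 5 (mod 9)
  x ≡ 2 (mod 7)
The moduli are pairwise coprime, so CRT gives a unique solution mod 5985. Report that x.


Product of moduli M = 19 · 5 · 9 · 7 = 5985.
Merge one congruence at a time:
  Start: x ≡ 4 (mod 19).
  Combine with x ≡ 0 (mod 5); new modulus lcm = 95.
    Write x = 4 + 19·t and substitute into x ≡ 0 (mod 5): 19·t ≡ 0 − 4 = -4 (mod 5).
    Reduce coefficients mod 5: 4·t ≡ 1 (mod 5).
    The inverse of 4 mod 5 is 4 (since 4·4 = 16 = 3·5 + 1), so t ≡ 4·1 = 4 ≡ 4 (mod 5).
    Then x = 4 + 19·4 = 80, valid modulo lcm(19, 5) = 95: x ≡ 80 (mod 95).
  Combine with x ≡ 5 (mod 9); new modulus lcm = 855.
    Write x = 80 + 95·t and substitute into x ≡ 5 (mod 9): 95·t ≡ 5 − 80 = -75 (mod 9).
    Reduce coefficients mod 9: 5·t ≡ 6 (mod 9).
    The inverse of 5 mod 9 is 2 (since 5·2 = 10 = 1·9 + 1), so t ≡ 2·6 = 12 ≡ 3 (mod 9).
    Then x = 80 + 95·3 = 365, valid modulo lcm(95, 9) = 855: x ≡ 365 (mod 855).
  Combine with x ≡ 2 (mod 7); new modulus lcm = 5985.
    Write x = 365 + 855·t and substitute into x ≡ 2 (mod 7): 855·t ≡ 2 − 365 = -363 (mod 7).
    Reduce coefficients mod 7: 1·t ≡ 1 (mod 7).
    So t ≡ 1 (mod 7).
    Then x = 365 + 855·1 = 1220, valid modulo lcm(855, 7) = 5985: x ≡ 1220 (mod 5985).
Verify against each original: 1220 mod 19 = 4, 1220 mod 5 = 0, 1220 mod 9 = 5, 1220 mod 7 = 2.

x ≡ 1220 (mod 5985).


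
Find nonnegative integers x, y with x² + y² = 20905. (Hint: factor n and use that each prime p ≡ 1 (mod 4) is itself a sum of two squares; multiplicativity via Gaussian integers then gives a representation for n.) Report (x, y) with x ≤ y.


Step 1: Factor n = 20905 = 5 · 37 · 113.
Step 2: Check the mod-4 condition on each prime factor: 5 ≡ 1 (mod 4), exponent 1; 37 ≡ 1 (mod 4), exponent 1; 113 ≡ 1 (mod 4), exponent 1.
All primes ≡ 3 (mod 4) appear to even exponent (or don't appear), so by the two-squares theorem n IS expressible as a sum of two squares.
Step 3: Build a representation. Here n = 5 · 37 · 113 is a product of primes ≡ 1 (mod 4). Each prime p ≡ 1 (mod 4) is itself a sum of two squares; find a² by testing p − a² for a perfect square:
  5: 5 − 1² = 4 = 2² ⇒ 5 = 1² + 2².
  37: 37 − 1² = 36 = 6² ⇒ 37 = 1² + 6².
  113: 113 − 1² = 112, 113 − 2² = 109, 113 − 3² = 104, 113 − 4² = 97, 113 − 5² = 88, 113 − 6² = 77, 113 − 7² = 64 = 8² ⇒ 113 = 7² + 8².
  Combine using the Brahmagupta–Fibonacci identity (a² + b²)(c² + d²) = (ac − bd)² + (ad + bc)² = (ac + bd)² + (ad − bc)²:
  5 · 37 = 185: from (1² + 2²)(1² + 6²), take (1·1 − 2·6, 1·6 + 2·1) = (1 − 12, 6 + 2) = (-11, 8); dropping signs (only squares matter) gives (11, 8); check 11² + 8² = 121 + 64 = 185 ✓.
  185 · 113 = 20905: from (11² + 8²)(7² + 8²), take (11·7 − 8·8, 11·8 + 8·7) = (77 − 64, 88 + 56) = (13, 144); check 13² + 144² = 169 + 20736 = 20905 ✓.
Step 4: Order so x ≤ y and verify: 13² + 144² = 169 + 20736 = 20905 = n. ✓

n = 20905 = 13² + 144² (one valid representation with x ≤ y).


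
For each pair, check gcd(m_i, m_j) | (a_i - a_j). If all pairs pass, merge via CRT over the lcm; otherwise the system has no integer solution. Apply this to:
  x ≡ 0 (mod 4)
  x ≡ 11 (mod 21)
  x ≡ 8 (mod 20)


Moduli 4, 21, 20 are not pairwise coprime, so CRT works modulo lcm(m_i) when all pairwise compatibility conditions hold.
Pairwise compatibility: gcd(m_i, m_j) must divide a_i - a_j for every pair.
Merge one congruence at a time:
  Start: x ≡ 0 (mod 4).
  Combine with x ≡ 11 (mod 21): gcd(4, 21) = 1; 11 - 0 = 11, which IS divisible by 1, so compatible.
    Write x = 0 + 4·t and substitute into x ≡ 11 (mod 21): 4·t ≡ 11 − 0 = 11 (mod 21).
    The inverse of 4 mod 21 is 16 (since 4·16 = 64 = 3·21 + 1), so t ≡ 16·11 = 176 ≡ 8 (mod 21).
    Then x = 0 + 4·8 = 32, valid modulo lcm(4, 21) = 84: x ≡ 32 (mod 84).
  Combine with x ≡ 8 (mod 20): gcd(84, 20) = 4; 8 - 32 = -24, which IS divisible by 4, so compatible.
    Write x = 32 + 84·t and substitute into x ≡ 8 (mod 20): 84·t ≡ 8 − 32 = -24 (mod 20).
    Divide the congruence (and modulus) by g = 4: 21·t ≡ -6 (mod 5).
    Reduce coefficients mod 5: 1·t ≡ 4 (mod 5).
    So t ≡ 4 (mod 5).
    Then x = 32 + 84·4 = 368, valid modulo lcm(84, 20) = 420: x ≡ 368 (mod 420).
Verify: 368 mod 4 = 0, 368 mod 21 = 11, 368 mod 20 = 8.

x ≡ 368 (mod 420).


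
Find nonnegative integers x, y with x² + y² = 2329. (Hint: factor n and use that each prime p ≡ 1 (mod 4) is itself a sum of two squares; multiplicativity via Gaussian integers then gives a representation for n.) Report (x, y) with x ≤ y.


Step 1: Factor n = 2329 = 17 · 137.
Step 2: Check the mod-4 condition on each prime factor: 17 ≡ 1 (mod 4), exponent 1; 137 ≡ 1 (mod 4), exponent 1.
All primes ≡ 3 (mod 4) appear to even exponent (or don't appear), so by the two-squares theorem n IS expressible as a sum of two squares.
Step 3: Build a representation. Here n = 17 · 137 is a product of primes ≡ 1 (mod 4). Each prime p ≡ 1 (mod 4) is itself a sum of two squares; find a² by testing p − a² for a perfect square:
  17: 17 − 1² = 16 = 4² ⇒ 17 = 1² + 4².
  137: 137 − 1² = 136, 137 − 2² = 133, 137 − 3² = 128, 137 − 4² = 121 = 11² ⇒ 137 = 4² + 11².
  Combine using the Brahmagupta–Fibonacci identity (a² + b²)(c² + d²) = (ac − bd)² + (ad + bc)² = (ac + bd)² + (ad − bc)²:
  17 · 137 = 2329: from (1² + 4²)(4² + 11²), take (1·4 − 4·11, 1·11 + 4·4) = (4 − 44, 11 + 16) = (-40, 27); dropping signs (only squares matter) gives (40, 27); check 40² + 27² = 1600 + 729 = 2329 ✓.
Step 4: Order so x ≤ y and verify: 27² + 40² = 729 + 1600 = 2329 = n. ✓

n = 2329 = 27² + 40² (one valid representation with x ≤ y).


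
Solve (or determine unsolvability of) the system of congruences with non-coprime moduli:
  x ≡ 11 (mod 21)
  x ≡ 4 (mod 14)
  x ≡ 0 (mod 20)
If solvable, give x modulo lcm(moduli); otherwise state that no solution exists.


Moduli 21, 14, 20 are not pairwise coprime, so CRT works modulo lcm(m_i) when all pairwise compatibility conditions hold.
Pairwise compatibility: gcd(m_i, m_j) must divide a_i - a_j for every pair.
Merge one congruence at a time:
  Start: x ≡ 11 (mod 21).
  Combine with x ≡ 4 (mod 14): gcd(21, 14) = 7; 4 - 11 = -7, which IS divisible by 7, so compatible.
    Write x = 11 + 21·t and substitute into x ≡ 4 (mod 14): 21·t ≡ 4 − 11 = -7 (mod 14).
    Divide the congruence (and modulus) by g = 7: 3·t ≡ -1 (mod 2).
    Reduce coefficients mod 2: 1·t ≡ 1 (mod 2).
    So t ≡ 1 (mod 2).
    Then x = 11 + 21·1 = 32, valid modulo lcm(21, 14) = 42: x ≡ 32 (mod 42).
  Combine with x ≡ 0 (mod 20): gcd(42, 20) = 2; 0 - 32 = -32, which IS divisible by 2, so compatible.
    Write x = 32 + 42·t and substitute into x ≡ 0 (mod 20): 42·t ≡ 0 − 32 = -32 (mod 20).
    Divide the congruence (and modulus) by g = 2: 21·t ≡ -16 (mod 10).
    Reduce coefficients mod 10: 1·t ≡ 4 (mod 10).
    So t ≡ 4 (mod 10).
    Then x = 32 + 42·4 = 200, valid modulo lcm(42, 20) = 420: x ≡ 200 (mod 420).
Verify: 200 mod 21 = 11, 200 mod 14 = 4, 200 mod 20 = 0.

x ≡ 200 (mod 420).


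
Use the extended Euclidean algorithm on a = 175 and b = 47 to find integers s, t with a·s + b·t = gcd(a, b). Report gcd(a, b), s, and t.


Euclidean algorithm on (175, 47) — divide until remainder is 0:
  175 = 3 · 47 + 34
  47 = 1 · 34 + 13
  34 = 2 · 13 + 8
  13 = 1 · 8 + 5
  8 = 1 · 5 + 3
  5 = 1 · 3 + 2
  3 = 1 · 2 + 1
  2 = 2 · 1 + 0
gcd(175, 47) = 1.
Track Bezout coefficients alongside the remainders: start with r₀ = 175 = a·1 + b·0 (s = 1, t = 0) and r₁ = 47 = a·0 + b·1 (s = 0, t = 1); each new remainder r_{k+1} = r_{k-1} − q_k·r_k inherits s_{k+1} = s_{k-1} − q_k·s_k, t_{k+1} = t_{k-1} − q_k·t_k, so r_k = a·s_k + b·t_k at every step:
  q = 3: r = 34, s = 1 − 3·0 = 1, t = 0 − 3·1 = -3  (check: 175·1 + 47·(-3) = 34)
  q = 1: r = 13, s = 0 − 1·1 = -1, t = 1 − 1·(-3) = 4  (check: 175·(-1) + 47·4 = 13)
  q = 2: r = 8, s = 1 − 2·(-1) = 3, t = -3 − 2·4 = -11  (check: 175·3 + 47·(-11) = 8)
  q = 1: r = 5, s = -1 − 1·3 = -4, t = 4 − 1·(-11) = 15  (check: 175·(-4) + 47·15 = 5)
  q = 1: r = 3, s = 3 − 1·(-4) = 7, t = -11 − 1·15 = -26  (check: 175·7 + 47·(-26) = 3)
  q = 1: r = 2, s = -4 − 1·7 = -11, t = 15 − 1·(-26) = 41  (check: 175·(-11) + 47·41 = 2)
  q = 1: r = 1, s = 7 − 1·(-11) = 18, t = -26 − 1·41 = -67  (check: 175·18 + 47·(-67) = 1)
The row with r = 1 (the gcd) gives the Bezout coefficients s = 18, t = -67.
Result: 175 · (18) + 47 · (-67) = 1.

gcd(175, 47) = 1; s = 18, t = -67 (check: 175·18 + 47·(-67) = 1).


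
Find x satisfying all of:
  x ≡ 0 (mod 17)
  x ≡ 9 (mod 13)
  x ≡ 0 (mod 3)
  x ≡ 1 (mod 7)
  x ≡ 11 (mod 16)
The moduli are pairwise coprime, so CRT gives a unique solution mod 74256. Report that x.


Product of moduli M = 17 · 13 · 3 · 7 · 16 = 74256.
Merge one congruence at a time:
  Start: x ≡ 0 (mod 17).
  Combine with x ≡ 9 (mod 13); new modulus lcm = 221.
    Write x = 0 + 17·t and substitute into x ≡ 9 (mod 13): 17·t ≡ 9 − 0 = 9 (mod 13).
    Reduce coefficients mod 13: 4·t ≡ 9 (mod 13).
    The inverse of 4 mod 13 is 10 (since 4·10 = 40 = 3·13 + 1), so t ≡ 10·9 = 90 ≡ 12 (mod 13).
    Then x = 0 + 17·12 = 204, valid modulo lcm(17, 13) = 221: x ≡ 204 (mod 221).
  Combine with x ≡ 0 (mod 3); new modulus lcm = 663.
    Write x = 204 + 221·t and substitute into x ≡ 0 (mod 3): 221·t ≡ 0 − 204 = -204 (mod 3).
    Reduce coefficients mod 3: 2·t ≡ 0 (mod 3).
    The inverse of 2 mod 3 is 2 (since 2·2 = 4 = 1·3 + 1), so t ≡ 2·0 = 0 ≡ 0 (mod 3).
    Then x = 204 + 221·0 = 204, valid modulo lcm(221, 3) = 663: x ≡ 204 (mod 663).
  Combine with x ≡ 1 (mod 7); new modulus lcm = 4641.
    Write x = 204 + 663·t and substitute into x ≡ 1 (mod 7): 663·t ≡ 1 − 204 = -203 (mod 7).
    Reduce coefficients mod 7: 5·t ≡ 0 (mod 7).
    The inverse of 5 mod 7 is 3 (since 5·3 = 15 = 2·7 + 1), so t ≡ 3·0 = 0 ≡ 0 (mod 7).
    Then x = 204 + 663·0 = 204, valid modulo lcm(663, 7) = 4641: x ≡ 204 (mod 4641).
  Combine with x ≡ 11 (mod 16); new modulus lcm = 74256.
    Write x = 204 + 4641·t and substitute into x ≡ 11 (mod 16): 4641·t ≡ 11 − 204 = -193 (mod 16).
    Reduce coefficients mod 16: 1·t ≡ 15 (mod 16).
    So t ≡ 15 (mod 16).
    Then x = 204 + 4641·15 = 69819, valid modulo lcm(4641, 16) = 74256: x ≡ 69819 (mod 74256).
Verify against each original: 69819 mod 17 = 0, 69819 mod 13 = 9, 69819 mod 3 = 0, 69819 mod 7 = 1, 69819 mod 16 = 11.

x ≡ 69819 (mod 74256).


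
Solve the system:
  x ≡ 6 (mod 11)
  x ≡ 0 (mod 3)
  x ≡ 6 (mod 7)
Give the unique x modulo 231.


Moduli 11, 3, 7 are pairwise coprime; by CRT there is a unique solution modulo M = 11 · 3 · 7 = 231.
Solve pairwise, accumulating the modulus:
  Start with x ≡ 6 (mod 11).
  Combine with x ≡ 0 (mod 3): since gcd(11, 3) = 1, we get a unique residue mod 33.
    Write x = 6 + 11·t and substitute into x ≡ 0 (mod 3): 11·t ≡ 0 − 6 = -6 (mod 3).
    Reduce coefficients mod 3: 2·t ≡ 0 (mod 3).
    The inverse of 2 mod 3 is 2 (since 2·2 = 4 = 1·3 + 1), so t ≡ 2·0 = 0 ≡ 0 (mod 3).
    Then x = 6 + 11·0 = 6, valid modulo lcm(11, 3) = 33: x ≡ 6 (mod 33).
  Combine with x ≡ 6 (mod 7): since gcd(33, 7) = 1, we get a unique residue mod 231.
    Write x = 6 + 33·t and substitute into x ≡ 6 (mod 7): 33·t ≡ 6 − 6 = 0 (mod 7).
    Reduce coefficients mod 7: 5·t ≡ 0 (mod 7).
    The inverse of 5 mod 7 is 3 (since 5·3 = 15 = 2·7 + 1), so t ≡ 3·0 = 0 ≡ 0 (mod 7).
    Then x = 6 + 33·0 = 6, valid modulo lcm(33, 7) = 231: x ≡ 6 (mod 231).
Verify: 6 mod 11 = 6 ✓, 6 mod 3 = 0 ✓, 6 mod 7 = 6 ✓.

x ≡ 6 (mod 231).


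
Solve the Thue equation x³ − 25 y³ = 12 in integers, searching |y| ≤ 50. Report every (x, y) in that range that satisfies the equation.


The equation is x³ - 25y³ = 12. For fixed y, x³ = 25·y³ + 12, so a solution requires the RHS to be a perfect cube.
Strategy: iterate y from -50 to 50, compute RHS = 25·y³ + 12, and check whether it is a (positive or negative) perfect cube.
Check small values of y:
  y = 0: RHS = 12 is not a perfect cube.
  y = 1: RHS = 37 is not a perfect cube.
  y = -1: RHS = -13 is not a perfect cube.
  y = 2: RHS = 212 is not a perfect cube.
  y = -2: RHS = -188 is not a perfect cube.
  y = 3: RHS = 687 is not a perfect cube.
  y = -3: RHS = -663 is not a perfect cube.
Continuing the search up to |y| = 50 finds no solutions either.
No (x, y) in the scanned range satisfies the equation.

No integer solutions with |y| ≤ 50.


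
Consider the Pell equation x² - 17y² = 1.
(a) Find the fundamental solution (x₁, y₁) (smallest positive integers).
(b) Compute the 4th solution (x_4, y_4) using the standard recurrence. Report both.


Step 1: Find the fundamental solution (x₁, y₁) of x² - 17y² = 1.
  Expand √17 as a continued fraction. a₀ = ⌊√17⌋ = 4; iterate m_{k+1} = d_k·a_k − m_k, d_{k+1} = (17 − m_{k+1}²)/d_k, a_{k+1} = ⌊(a₀ + m_{k+1})/d_{k+1}⌋ (starting m₀ = 0, d₀ = 1), with convergents p_k = a_k·p_{k-1} + p_{k-2}, q_k = a_k·q_{k-1} + q_{k-2} (p₋₁ = 1, q₋₁ = 0):
  k = 0: a₀ = 4; p₀/q₀ = 4/1; p₀² − 17·q₀² = 16 − 17 = -1.
  k = 1: m = 4, d = 1, a = ⌊(4 + 4)/1⌋ = 8; p/q = (8·4 + 1)/(8·1 + 0) = 33/8; p² − 17·q² = 1089 − 1088 = 1.
  The first convergent with p² − 17·q² = 1 gives the fundamental solution (x₁, y₁) = (33, 8).
Step 2: Apply the recurrence (x_{n+1}, y_{n+1}) = (x₁x_n + 17y₁y_n, x₁y_n + y₁x_n) repeatedly.
  From (x_1, y_1) = (33, 8): x_2 = 33·33 + 17·8·8 = 2177; y_2 = 33·8 + 8·33 = 528.
  From (x_2, y_2) = (2177, 528): x_3 = 33·2177 + 17·8·528 = 143649; y_3 = 33·528 + 8·2177 = 34840.
  From (x_3, y_3) = (143649, 34840): x_4 = 33·143649 + 17·8·34840 = 9478657; y_4 = 33·34840 + 8·143649 = 2298912.
Step 3: Verify x_4² - 17·y_4² = 89844938523649 - 89844938523648 = 1 (should be 1). ✓

(x_1, y_1) = (33, 8); (x_4, y_4) = (9478657, 2298912).


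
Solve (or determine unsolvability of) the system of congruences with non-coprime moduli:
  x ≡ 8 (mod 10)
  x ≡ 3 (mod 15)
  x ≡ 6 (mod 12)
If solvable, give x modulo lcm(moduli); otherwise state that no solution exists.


Moduli 10, 15, 12 are not pairwise coprime, so CRT works modulo lcm(m_i) when all pairwise compatibility conditions hold.
Pairwise compatibility: gcd(m_i, m_j) must divide a_i - a_j for every pair.
Merge one congruence at a time:
  Start: x ≡ 8 (mod 10).
  Combine with x ≡ 3 (mod 15): gcd(10, 15) = 5; 3 - 8 = -5, which IS divisible by 5, so compatible.
    Write x = 8 + 10·t and substitute into x ≡ 3 (mod 15): 10·t ≡ 3 − 8 = -5 (mod 15).
    Divide the congruence (and modulus) by g = 5: 2·t ≡ -1 (mod 3).
    Reduce coefficients mod 3: 2·t ≡ 2 (mod 3).
    The inverse of 2 mod 3 is 2 (since 2·2 = 4 = 1·3 + 1), so t ≡ 2·2 = 4 ≡ 1 (mod 3).
    Then x = 8 + 10·1 = 18, valid modulo lcm(10, 15) = 30: x ≡ 18 (mod 30).
  Combine with x ≡ 6 (mod 12): gcd(30, 12) = 6; 6 - 18 = -12, which IS divisible by 6, so compatible.
    Write x = 18 + 30·t and substitute into x ≡ 6 (mod 12): 30·t ≡ 6 − 18 = -12 (mod 12).
    Divide the congruence (and modulus) by g = 6: 5·t ≡ -2 (mod 2).
    Reduce coefficients mod 2: 1·t ≡ 0 (mod 2).
    So t ≡ 0 (mod 2).
    Then x = 18 + 30·0 = 18, valid modulo lcm(30, 12) = 60: x ≡ 18 (mod 60).
Verify: 18 mod 10 = 8, 18 mod 15 = 3, 18 mod 12 = 6.

x ≡ 18 (mod 60).


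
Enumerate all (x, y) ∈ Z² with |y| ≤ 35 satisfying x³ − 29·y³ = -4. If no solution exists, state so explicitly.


The equation is x³ - 29y³ = -4. For fixed y, x³ = 29·y³ − 4, so a solution requires the RHS to be a perfect cube.
Strategy: iterate y from -35 to 35, compute RHS = 29·y³ − 4, and check whether it is a (positive or negative) perfect cube.
Check small values of y:
  y = 0: RHS = -4 is not a perfect cube.
  y = 1: RHS = 25 is not a perfect cube.
  y = -1: RHS = -33 is not a perfect cube.
  y = 2: RHS = 228 is not a perfect cube.
  y = -2: RHS = -236 is not a perfect cube.
  y = 3: RHS = 779 is not a perfect cube.
  y = -3: RHS = -787 is not a perfect cube.
Continuing the search up to |y| = 35 finds no solutions either.
No (x, y) in the scanned range satisfies the equation.

No integer solutions with |y| ≤ 35.


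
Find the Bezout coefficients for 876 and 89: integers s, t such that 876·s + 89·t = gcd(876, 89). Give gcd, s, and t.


Euclidean algorithm on (876, 89) — divide until remainder is 0:
  876 = 9 · 89 + 75
  89 = 1 · 75 + 14
  75 = 5 · 14 + 5
  14 = 2 · 5 + 4
  5 = 1 · 4 + 1
  4 = 4 · 1 + 0
gcd(876, 89) = 1.
Track Bezout coefficients alongside the remainders: start with r₀ = 876 = a·1 + b·0 (s = 1, t = 0) and r₁ = 89 = a·0 + b·1 (s = 0, t = 1); each new remainder r_{k+1} = r_{k-1} − q_k·r_k inherits s_{k+1} = s_{k-1} − q_k·s_k, t_{k+1} = t_{k-1} − q_k·t_k, so r_k = a·s_k + b·t_k at every step:
  q = 9: r = 75, s = 1 − 9·0 = 1, t = 0 − 9·1 = -9  (check: 876·1 + 89·(-9) = 75)
  q = 1: r = 14, s = 0 − 1·1 = -1, t = 1 − 1·(-9) = 10  (check: 876·(-1) + 89·10 = 14)
  q = 5: r = 5, s = 1 − 5·(-1) = 6, t = -9 − 5·10 = -59  (check: 876·6 + 89·(-59) = 5)
  q = 2: r = 4, s = -1 − 2·6 = -13, t = 10 − 2·(-59) = 128  (check: 876·(-13) + 89·128 = 4)
  q = 1: r = 1, s = 6 − 1·(-13) = 19, t = -59 − 1·128 = -187  (check: 876·19 + 89·(-187) = 1)
The row with r = 1 (the gcd) gives the Bezout coefficients s = 19, t = -187.
Result: 876 · (19) + 89 · (-187) = 1.

gcd(876, 89) = 1; s = 19, t = -187 (check: 876·19 + 89·(-187) = 1).


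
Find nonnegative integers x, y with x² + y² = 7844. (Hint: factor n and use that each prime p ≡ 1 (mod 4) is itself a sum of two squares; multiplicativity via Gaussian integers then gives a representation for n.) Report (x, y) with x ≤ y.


Step 1: Factor n = 7844 = 2^2 · 37 · 53.
Step 2: Check the mod-4 condition on each prime factor: 2 = 2 (special); 37 ≡ 1 (mod 4), exponent 1; 53 ≡ 1 (mod 4), exponent 1.
All primes ≡ 3 (mod 4) appear to even exponent (or don't appear), so by the two-squares theorem n IS expressible as a sum of two squares.
Step 3: Build a representation. Group n = k² · m with k = 2 and m = 37 · 53 = 1961 (a product of primes ≡ 1 (mod 4)); a representation of m scales to one of n via (k·x)² + (k·y)² = k²(x² + y²). Each prime p ≡ 1 (mod 4) is itself a sum of two squares; find a² by testing p − a² for a perfect square:
  37: 37 − 1² = 36 = 6² ⇒ 37 = 1² + 6².
  53: 53 − 1² = 52, 53 − 2² = 49 = 7² ⇒ 53 = 2² + 7².
  Combine using the Brahmagupta–Fibonacci identity (a² + b²)(c² + d²) = (ac − bd)² + (ad + bc)² = (ac + bd)² + (ad − bc)²:
  37 · 53 = 1961: from (1² + 6²)(2² + 7²), take (1·2 − 6·7, 1·7 + 6·2) = (2 − 42, 7 + 12) = (-40, 19); dropping signs (only squares matter) gives (40, 19); check 40² + 19² = 1600 + 361 = 1961 ✓.
  Scale by k = 2: (2·40, 2·19) = (80, 38).
Step 4: Order so x ≤ y and verify: 38² + 80² = 1444 + 6400 = 7844 = n. ✓

n = 7844 = 38² + 80² (one valid representation with x ≤ y).


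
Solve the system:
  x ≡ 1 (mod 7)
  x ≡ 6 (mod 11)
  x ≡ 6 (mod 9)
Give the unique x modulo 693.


Moduli 7, 11, 9 are pairwise coprime; by CRT there is a unique solution modulo M = 7 · 11 · 9 = 693.
Solve pairwise, accumulating the modulus:
  Start with x ≡ 1 (mod 7).
  Combine with x ≡ 6 (mod 11): since gcd(7, 11) = 1, we get a unique residue mod 77.
    Write x = 1 + 7·t and substitute into x ≡ 6 (mod 11): 7·t ≡ 6 − 1 = 5 (mod 11).
    The inverse of 7 mod 11 is 8 (since 7·8 = 56 = 5·11 + 1), so t ≡ 8·5 = 40 ≡ 7 (mod 11).
    Then x = 1 + 7·7 = 50, valid modulo lcm(7, 11) = 77: x ≡ 50 (mod 77).
  Combine with x ≡ 6 (mod 9): since gcd(77, 9) = 1, we get a unique residue mod 693.
    Write x = 50 + 77·t and substitute into x ≡ 6 (mod 9): 77·t ≡ 6 − 50 = -44 (mod 9).
    Reduce coefficients mod 9: 5·t ≡ 1 (mod 9).
    The inverse of 5 mod 9 is 2 (since 5·2 = 10 = 1·9 + 1), so t ≡ 2·1 = 2 ≡ 2 (mod 9).
    Then x = 50 + 77·2 = 204, valid modulo lcm(77, 9) = 693: x ≡ 204 (mod 693).
Verify: 204 mod 7 = 1 ✓, 204 mod 11 = 6 ✓, 204 mod 9 = 6 ✓.

x ≡ 204 (mod 693).


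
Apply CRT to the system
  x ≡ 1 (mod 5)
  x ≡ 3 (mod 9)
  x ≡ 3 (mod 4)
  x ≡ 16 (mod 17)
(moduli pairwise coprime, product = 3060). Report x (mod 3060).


Product of moduli M = 5 · 9 · 4 · 17 = 3060.
Merge one congruence at a time:
  Start: x ≡ 1 (mod 5).
  Combine with x ≡ 3 (mod 9); new modulus lcm = 45.
    Write x = 1 + 5·t and substitute into x ≡ 3 (mod 9): 5·t ≡ 3 − 1 = 2 (mod 9).
    The inverse of 5 mod 9 is 2 (since 5·2 = 10 = 1·9 + 1), so t ≡ 2·2 = 4 ≡ 4 (mod 9).
    Then x = 1 + 5·4 = 21, valid modulo lcm(5, 9) = 45: x ≡ 21 (mod 45).
  Combine with x ≡ 3 (mod 4); new modulus lcm = 180.
    Write x = 21 + 45·t and substitute into x ≡ 3 (mod 4): 45·t ≡ 3 − 21 = -18 (mod 4).
    Reduce coefficients mod 4: 1·t ≡ 2 (mod 4).
    So t ≡ 2 (mod 4).
    Then x = 21 + 45·2 = 111, valid modulo lcm(45, 4) = 180: x ≡ 111 (mod 180).
  Combine with x ≡ 16 (mod 17); new modulus lcm = 3060.
    Write x = 111 + 180·t and substitute into x ≡ 16 (mod 17): 180·t ≡ 16 − 111 = -95 (mod 17).
    Reduce coefficients mod 17: 10·t ≡ 7 (mod 17).
    The inverse of 10 mod 17 is 12 (since 10·12 = 120 = 7·17 + 1), so t ≡ 12·7 = 84 ≡ 16 (mod 17).
    Then x = 111 + 180·16 = 2991, valid modulo lcm(180, 17) = 3060: x ≡ 2991 (mod 3060).
Verify against each original: 2991 mod 5 = 1, 2991 mod 9 = 3, 2991 mod 4 = 3, 2991 mod 17 = 16.

x ≡ 2991 (mod 3060).


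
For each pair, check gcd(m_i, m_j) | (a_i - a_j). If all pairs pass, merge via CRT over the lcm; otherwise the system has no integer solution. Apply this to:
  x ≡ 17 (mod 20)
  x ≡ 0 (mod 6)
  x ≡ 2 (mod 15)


Moduli 20, 6, 15 are not pairwise coprime, so CRT works modulo lcm(m_i) when all pairwise compatibility conditions hold.
Pairwise compatibility: gcd(m_i, m_j) must divide a_i - a_j for every pair.
Merge one congruence at a time:
  Start: x ≡ 17 (mod 20).
  Combine with x ≡ 0 (mod 6): gcd(20, 6) = 2, and 0 - 17 = -17 is NOT divisible by 2.
    ⇒ system is inconsistent (no integer solution).

No solution (the system is inconsistent).


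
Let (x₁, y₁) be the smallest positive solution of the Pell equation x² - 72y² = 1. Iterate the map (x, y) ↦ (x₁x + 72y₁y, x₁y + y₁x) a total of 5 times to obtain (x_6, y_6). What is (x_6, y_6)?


Step 1: Find the fundamental solution (x₁, y₁) of x² - 72y² = 1.
  Expand √72 as a continued fraction. a₀ = ⌊√72⌋ = 8; iterate m_{k+1} = d_k·a_k − m_k, d_{k+1} = (72 − m_{k+1}²)/d_k, a_{k+1} = ⌊(a₀ + m_{k+1})/d_{k+1}⌋ (starting m₀ = 0, d₀ = 1), with convergents p_k = a_k·p_{k-1} + p_{k-2}, q_k = a_k·q_{k-1} + q_{k-2} (p₋₁ = 1, q₋₁ = 0):
  k = 0: a₀ = 8; p₀/q₀ = 8/1; p₀² − 72·q₀² = 64 − 72 = -8.
  k = 1: m = 8, d = 8, a = ⌊(8 + 8)/8⌋ = 2; p/q = (2·8 + 1)/(2·1 + 0) = 17/2; p² − 72·q² = 289 − 288 = 1.
  The first convergent with p² − 72·q² = 1 gives the fundamental solution (x₁, y₁) = (17, 2).
Step 2: Apply the recurrence (x_{n+1}, y_{n+1}) = (x₁x_n + 72y₁y_n, x₁y_n + y₁x_n) repeatedly.
  From (x_1, y_1) = (17, 2): x_2 = 17·17 + 72·2·2 = 577; y_2 = 17·2 + 2·17 = 68.
  From (x_2, y_2) = (577, 68): x_3 = 17·577 + 72·2·68 = 19601; y_3 = 17·68 + 2·577 = 2310.
  From (x_3, y_3) = (19601, 2310): x_4 = 17·19601 + 72·2·2310 = 665857; y_4 = 17·2310 + 2·19601 = 78472.
  From (x_4, y_4) = (665857, 78472): x_5 = 17·665857 + 72·2·78472 = 22619537; y_5 = 17·78472 + 2·665857 = 2665738.
  From (x_5, y_5) = (22619537, 2665738): x_6 = 17·22619537 + 72·2·2665738 = 768398401; y_6 = 17·2665738 + 2·22619537 = 90556620.
Step 3: Verify x_6² - 72·y_6² = 590436102659356801 - 590436102659356800 = 1 (should be 1). ✓

(x_1, y_1) = (17, 2); (x_6, y_6) = (768398401, 90556620).


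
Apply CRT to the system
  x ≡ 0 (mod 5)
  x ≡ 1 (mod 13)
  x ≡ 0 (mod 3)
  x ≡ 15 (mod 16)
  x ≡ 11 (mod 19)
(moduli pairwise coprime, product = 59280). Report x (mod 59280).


Product of moduli M = 5 · 13 · 3 · 16 · 19 = 59280.
Merge one congruence at a time:
  Start: x ≡ 0 (mod 5).
  Combine with x ≡ 1 (mod 13); new modulus lcm = 65.
    Write x = 0 + 5·t and substitute into x ≡ 1 (mod 13): 5·t ≡ 1 − 0 = 1 (mod 13).
    The inverse of 5 mod 13 is 8 (since 5·8 = 40 = 3·13 + 1), so t ≡ 8·1 = 8 ≡ 8 (mod 13).
    Then x = 0 + 5·8 = 40, valid modulo lcm(5, 13) = 65: x ≡ 40 (mod 65).
  Combine with x ≡ 0 (mod 3); new modulus lcm = 195.
    Write x = 40 + 65·t and substitute into x ≡ 0 (mod 3): 65·t ≡ 0 − 40 = -40 (mod 3).
    Reduce coefficients mod 3: 2·t ≡ 2 (mod 3).
    The inverse of 2 mod 3 is 2 (since 2·2 = 4 = 1·3 + 1), so t ≡ 2·2 = 4 ≡ 1 (mod 3).
    Then x = 40 + 65·1 = 105, valid modulo lcm(65, 3) = 195: x ≡ 105 (mod 195).
  Combine with x ≡ 15 (mod 16); new modulus lcm = 3120.
    Write x = 105 + 195·t and substitute into x ≡ 15 (mod 16): 195·t ≡ 15 − 105 = -90 (mod 16).
    Reduce coefficients mod 16: 3·t ≡ 6 (mod 16).
    The inverse of 3 mod 16 is 11 (since 3·11 = 33 = 2·16 + 1), so t ≡ 11·6 = 66 ≡ 2 (mod 16).
    Then x = 105 + 195·2 = 495, valid modulo lcm(195, 16) = 3120: x ≡ 495 (mod 3120).
  Combine with x ≡ 11 (mod 19); new modulus lcm = 59280.
    Write x = 495 + 3120·t and substitute into x ≡ 11 (mod 19): 3120·t ≡ 11 − 495 = -484 (mod 19).
    Reduce coefficients mod 19: 4·t ≡ 10 (mod 19).
    The inverse of 4 mod 19 is 5 (since 4·5 = 20 = 1·19 + 1), so t ≡ 5·10 = 50 ≡ 12 (mod 19).
    Then x = 495 + 3120·12 = 37935, valid modulo lcm(3120, 19) = 59280: x ≡ 37935 (mod 59280).
Verify against each original: 37935 mod 5 = 0, 37935 mod 13 = 1, 37935 mod 3 = 0, 37935 mod 16 = 15, 37935 mod 19 = 11.

x ≡ 37935 (mod 59280).


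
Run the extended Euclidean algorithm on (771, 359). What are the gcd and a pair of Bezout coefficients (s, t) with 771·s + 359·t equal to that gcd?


Euclidean algorithm on (771, 359) — divide until remainder is 0:
  771 = 2 · 359 + 53
  359 = 6 · 53 + 41
  53 = 1 · 41 + 12
  41 = 3 · 12 + 5
  12 = 2 · 5 + 2
  5 = 2 · 2 + 1
  2 = 2 · 1 + 0
gcd(771, 359) = 1.
Track Bezout coefficients alongside the remainders: start with r₀ = 771 = a·1 + b·0 (s = 1, t = 0) and r₁ = 359 = a·0 + b·1 (s = 0, t = 1); each new remainder r_{k+1} = r_{k-1} − q_k·r_k inherits s_{k+1} = s_{k-1} − q_k·s_k, t_{k+1} = t_{k-1} − q_k·t_k, so r_k = a·s_k + b·t_k at every step:
  q = 2: r = 53, s = 1 − 2·0 = 1, t = 0 − 2·1 = -2  (check: 771·1 + 359·(-2) = 53)
  q = 6: r = 41, s = 0 − 6·1 = -6, t = 1 − 6·(-2) = 13  (check: 771·(-6) + 359·13 = 41)
  q = 1: r = 12, s = 1 − 1·(-6) = 7, t = -2 − 1·13 = -15  (check: 771·7 + 359·(-15) = 12)
  q = 3: r = 5, s = -6 − 3·7 = -27, t = 13 − 3·(-15) = 58  (check: 771·(-27) + 359·58 = 5)
  q = 2: r = 2, s = 7 − 2·(-27) = 61, t = -15 − 2·58 = -131  (check: 771·61 + 359·(-131) = 2)
  q = 2: r = 1, s = -27 − 2·61 = -149, t = 58 − 2·(-131) = 320  (check: 771·(-149) + 359·320 = 1)
The row with r = 1 (the gcd) gives the Bezout coefficients s = -149, t = 320.
Result: 771 · (-149) + 359 · (320) = 1.

gcd(771, 359) = 1; s = -149, t = 320 (check: 771·(-149) + 359·320 = 1).


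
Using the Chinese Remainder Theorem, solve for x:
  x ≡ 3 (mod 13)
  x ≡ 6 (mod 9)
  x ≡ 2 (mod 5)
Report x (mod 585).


Moduli 13, 9, 5 are pairwise coprime; by CRT there is a unique solution modulo M = 13 · 9 · 5 = 585.
Solve pairwise, accumulating the modulus:
  Start with x ≡ 3 (mod 13).
  Combine with x ≡ 6 (mod 9): since gcd(13, 9) = 1, we get a unique residue mod 117.
    Write x = 3 + 13·t and substitute into x ≡ 6 (mod 9): 13·t ≡ 6 − 3 = 3 (mod 9).
    Reduce coefficients mod 9: 4·t ≡ 3 (mod 9).
    The inverse of 4 mod 9 is 7 (since 4·7 = 28 = 3·9 + 1), so t ≡ 7·3 = 21 ≡ 3 (mod 9).
    Then x = 3 + 13·3 = 42, valid modulo lcm(13, 9) = 117: x ≡ 42 (mod 117).
  Combine with x ≡ 2 (mod 5): since gcd(117, 5) = 1, we get a unique residue mod 585.
    Write x = 42 + 117·t and substitute into x ≡ 2 (mod 5): 117·t ≡ 2 − 42 = -40 (mod 5).
    Reduce coefficients mod 5: 2·t ≡ 0 (mod 5).
    The inverse of 2 mod 5 is 3 (since 2·3 = 6 = 1·5 + 1), so t ≡ 3·0 = 0 ≡ 0 (mod 5).
    Then x = 42 + 117·0 = 42, valid modulo lcm(117, 5) = 585: x ≡ 42 (mod 585).
Verify: 42 mod 13 = 3 ✓, 42 mod 9 = 6 ✓, 42 mod 5 = 2 ✓.

x ≡ 42 (mod 585).


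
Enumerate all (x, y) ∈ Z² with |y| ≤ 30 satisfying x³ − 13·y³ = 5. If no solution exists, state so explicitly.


The equation is x³ - 13y³ = 5. For fixed y, x³ = 13·y³ + 5, so a solution requires the RHS to be a perfect cube.
Strategy: iterate y from -30 to 30, compute RHS = 13·y³ + 5, and check whether it is a (positive or negative) perfect cube.
Check small values of y:
  y = 0: RHS = 5 is not a perfect cube.
  y = 1: RHS = 18 is not a perfect cube.
  y = -1: RHS = -8 = (-2)³ ⇒ x = -2 works.
  y = 2: RHS = 109 is not a perfect cube.
  y = -2: RHS = -99 is not a perfect cube.
  y = 3: RHS = 356 is not a perfect cube.
  y = -3: RHS = -346 is not a perfect cube.
Continuing the search up to |y| = 30 finds no further solutions beyond those listed.
Collected solutions: (-2, -1).

Solutions (with |y| ≤ 30): (-2, -1).


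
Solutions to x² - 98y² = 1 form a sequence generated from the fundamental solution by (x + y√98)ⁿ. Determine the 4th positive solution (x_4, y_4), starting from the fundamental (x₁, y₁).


Step 1: Find the fundamental solution (x₁, y₁) of x² - 98y² = 1.
  Expand √98 as a continued fraction. a₀ = ⌊√98⌋ = 9; iterate m_{k+1} = d_k·a_k − m_k, d_{k+1} = (98 − m_{k+1}²)/d_k, a_{k+1} = ⌊(a₀ + m_{k+1})/d_{k+1}⌋ (starting m₀ = 0, d₀ = 1), with convergents p_k = a_k·p_{k-1} + p_{k-2}, q_k = a_k·q_{k-1} + q_{k-2} (p₋₁ = 1, q₋₁ = 0):
  k = 0: a₀ = 9; p₀/q₀ = 9/1; p₀² − 98·q₀² = 81 − 98 = -17.
  k = 1: m = 9, d = 17, a = ⌊(9 + 9)/17⌋ = 1; p/q = (1·9 + 1)/(1·1 + 0) = 10/1; p² − 98·q² = 100 − 98 = 2.
  k = 2: m = 8, d = 2, a = ⌊(9 + 8)/2⌋ = 8; p/q = (8·10 + 9)/(8·1 + 1) = 89/9; p² − 98·q² = 7921 − 7938 = -17.
  k = 3: m = 8, d = 17, a = ⌊(9 + 8)/17⌋ = 1; p/q = (1·89 + 10)/(1·9 + 1) = 99/10; p² − 98·q² = 9801 − 9800 = 1.
  The first convergent with p² − 98·q² = 1 gives the fundamental solution (x₁, y₁) = (99, 10).
Step 2: Apply the recurrence (x_{n+1}, y_{n+1}) = (x₁x_n + 98y₁y_n, x₁y_n + y₁x_n) repeatedly.
  From (x_1, y_1) = (99, 10): x_2 = 99·99 + 98·10·10 = 19601; y_2 = 99·10 + 10·99 = 1980.
  From (x_2, y_2) = (19601, 1980): x_3 = 99·19601 + 98·10·1980 = 3880899; y_3 = 99·1980 + 10·19601 = 392030.
  From (x_3, y_3) = (3880899, 392030): x_4 = 99·3880899 + 98·10·392030 = 768398401; y_4 = 99·392030 + 10·3880899 = 77619960.
Step 3: Verify x_4² - 98·y_4² = 590436102659356801 - 590436102659356800 = 1 (should be 1). ✓

(x_1, y_1) = (99, 10); (x_4, y_4) = (768398401, 77619960).
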